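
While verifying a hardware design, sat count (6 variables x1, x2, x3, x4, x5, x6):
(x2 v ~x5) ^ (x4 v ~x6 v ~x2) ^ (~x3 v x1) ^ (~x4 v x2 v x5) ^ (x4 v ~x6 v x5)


CNF with 5 clauses over 6 vars (64 assignments).
An assignment satisfies CNF iff every clause has >=1 true literal.
Check each row (bits = x1,x2,x3,x4,x5,x6; clause T/F shown):
  row 0 [000000]: clauses=TTTTT -> 1
  row 1 [000001]: clauses=TTTTF -> 0
  row 2 [000010]: clauses=FTTTT -> 0
  row 3 [000011]: clauses=FTTTT -> 0
  row 4 [000100]: clauses=TTTFT -> 0
  (every remaining row is evaluated the same way; all 64 results are listed next)
Full result column, 8 rows per line (x1,x2,x3 fixed per line; x4,x5,x6 runs 000..111 left to right):
  rows 0-7 [x1,x2,x3=000]: 10000000  (ones: 1)
  rows 8-15 [x1,x2,x3=001]: 00000000  (ones: 0)
  rows 16-23 [x1,x2,x3=010]: 10101111  (ones: 6)
  rows 24-31 [x1,x2,x3=011]: 00000000  (ones: 0)
  rows 32-39 [x1,x2,x3=100]: 10000000  (ones: 1)
  rows 40-47 [x1,x2,x3=101]: 10000000  (ones: 1)
  rows 48-55 [x1,x2,x3=110]: 10101111  (ones: 6)
  rows 56-63 [x1,x2,x3=111]: 10101111  (ones: 6)
Satisfying assignments = 1+0+6+0+1+1+6+6 = 21

21


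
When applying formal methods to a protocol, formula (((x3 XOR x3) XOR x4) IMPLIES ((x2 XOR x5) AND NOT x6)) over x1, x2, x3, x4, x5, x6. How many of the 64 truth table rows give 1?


Formula: (((x3 XOR x3) XOR x4) IMPLIES ((x2 XOR x5) AND NOT x6)) over 6 vars (64 rows)
Evaluate each row (x1, x2, x3, x4, x5, x6 as bits, MSB first):
  row 0 [000000]: (((0 XOR 0) XOR 0) IMPLIES ((0 XOR 0) AND NOT 0)) -> 1
  row 1 [000001]: (((0 XOR 0) XOR 0) IMPLIES ((0 XOR 0) AND NOT 1)) -> 1
  row 2 [000010]: (((0 XOR 0) XOR 0) IMPLIES ((0 XOR 1) AND NOT 0)) -> 1
  row 3 [000011]: (((0 XOR 0) XOR 0) IMPLIES ((0 XOR 1) AND NOT 1)) -> 1
  row 4 [000100]: (((0 XOR 0) XOR 1) IMPLIES ((0 XOR 0) AND NOT 0)) -> 0
  (every remaining row is evaluated the same way; all 64 results are listed next)
Full result column, 8 rows per line (x1,x2,x3 fixed per line; x4,x5,x6 runs 000..111 left to right):
  rows 0-7 [x1,x2,x3=000]: 11110010  (ones: 5)
  rows 8-15 [x1,x2,x3=001]: 11110010  (ones: 5)
  rows 16-23 [x1,x2,x3=010]: 11111000  (ones: 5)
  rows 24-31 [x1,x2,x3=011]: 11111000  (ones: 5)
  rows 32-39 [x1,x2,x3=100]: 11110010  (ones: 5)
  rows 40-47 [x1,x2,x3=101]: 11110010  (ones: 5)
  rows 48-55 [x1,x2,x3=110]: 11111000  (ones: 5)
  rows 56-63 [x1,x2,x3=111]: 11111000  (ones: 5)
Count of 1-rows = 5+5+5+5+5+5+5+5 = 40

40


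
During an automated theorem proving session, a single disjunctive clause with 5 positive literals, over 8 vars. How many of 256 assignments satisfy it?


Step 1: Total=2^8=256
Step 2: Unsat when all 5 false: 2^3=8
Step 3: Sat=256-8=248

248


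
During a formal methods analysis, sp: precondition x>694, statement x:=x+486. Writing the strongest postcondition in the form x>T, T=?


Formula: sp(P, x:=E) = exists old_x. (x = E[old_x/x]) AND P[old_x/x] (old_x is the value of x before the assignment; eliminate old_x by solving x = E[old_x/x] for old_x)
Step 1: Precondition P: x>694, i.e. old_x > 694
Step 2: Assignment gives x = old_x + 486, so old_x = x - 486
Step 3: Substitute into P: x - 486 > 694
Step 4: Simplify: x > 694+486 = 1180

1180


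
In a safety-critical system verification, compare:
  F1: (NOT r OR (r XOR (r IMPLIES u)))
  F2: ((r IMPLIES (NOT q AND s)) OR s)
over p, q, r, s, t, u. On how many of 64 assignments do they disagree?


F1 = (NOT r OR (r XOR (r IMPLIES u)))
F2 = ((r IMPLIES (NOT q AND s)) OR s)
Evaluate both on each of 64 rows (bits = p,q,r,s,t,u):
  row 0 [000000]: F1=1 F2=1 -> 0
  row 1 [000001]: F1=1 F2=1 -> 0
  row 2 [000010]: F1=1 F2=1 -> 0
  row 3 [000011]: F1=1 F2=1 -> 0
  row 4 [000100]: F1=1 F2=1 -> 0
  (every remaining row is evaluated the same way; all 64 results are listed next)
Full result column, 8 rows per line (p,q,r fixed per line; s,t,u runs 000..111 left to right):
  rows 0-7 [p,q,r=000]: 00000000  (ones: 0)
  rows 8-15 [p,q,r=001]: 10100101  (ones: 4)
  rows 16-23 [p,q,r=010]: 00000000  (ones: 0)
  rows 24-31 [p,q,r=011]: 10100101  (ones: 4)
  rows 32-39 [p,q,r=100]: 00000000  (ones: 0)
  rows 40-47 [p,q,r=101]: 10100101  (ones: 4)
  rows 48-55 [p,q,r=110]: 00000000  (ones: 0)
  rows 56-63 [p,q,r=111]: 10100101  (ones: 4)
Disagreements = 0+4+0+4+0+4+0+4 = 16

16


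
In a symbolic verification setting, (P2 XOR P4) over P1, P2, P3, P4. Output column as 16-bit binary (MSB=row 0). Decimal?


Formula: (P2 XOR P4) over P1, P2, P3, P4 (16 rows)
Evaluate each row (bits = P1,P2,P3,P4, MSB first):
  row 0 [0000]: (0 XOR 0) -> 0
  row 1 [0001]: (0 XOR 1) -> 1
  row 2 [0010]: (0 XOR 0) -> 0
  row 3 [0011]: (0 XOR 1) -> 1
  row 4 [0100]: (1 XOR 0) -> 1
  row 5 [0101]: (1 XOR 1) -> 0
  row 6 [0110]: (1 XOR 0) -> 1
  row 7 [0111]: (1 XOR 1) -> 0
  row 8 [1000]: (0 XOR 0) -> 0
  row 9 [1001]: (0 XOR 1) -> 1
  row 10 [1010]: (0 XOR 0) -> 0
  row 11 [1011]: (0 XOR 1) -> 1
  row 12 [1100]: (1 XOR 0) -> 1
  row 13 [1101]: (1 XOR 1) -> 0
  row 14 [1110]: (1 XOR 0) -> 1
  row 15 [1111]: (1 XOR 1) -> 0
Full result column, 4 rows per line (P1,P2 fixed per line; P3,P4 runs 00..11 left to right):
  rows 0-3 [P1,P2=00]: 0101  = hex 5
  rows 4-7 [P1,P2=01]: 1010  = hex A
  rows 8-11 [P1,P2=10]: 0101  = hex 5
  rows 12-15 [P1,P2=11]: 1010  = hex A
Output column (row 0 .. row 15) = 0101101001011010
Output column grouped in 4s = 0101 1010 0101 1010 = 0x5A5A
Convert to decimal digit by digit (value = value*16 + digit):
  5 -> 5
  5*16 + 10 (A) = 90
  90*16 + 5 = 1445
  1445*16 + 10 (A) = 23130
Decimal = 23130

23130


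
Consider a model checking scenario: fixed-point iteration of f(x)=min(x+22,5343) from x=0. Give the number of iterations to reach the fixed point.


Step 1: x=0, cap=5343, increment=22
Step 2: x grows by 22 each step until capped at 5343; fixed point is x=5343
Step 3: iterations = ceil(5343/22) = 243

243


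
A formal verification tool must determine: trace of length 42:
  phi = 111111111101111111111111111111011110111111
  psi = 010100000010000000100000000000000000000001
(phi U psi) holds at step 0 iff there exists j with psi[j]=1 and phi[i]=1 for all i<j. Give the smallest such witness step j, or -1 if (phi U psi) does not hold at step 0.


(phi U psi) at 0: need smallest j with psi[j]=1 and phi[i]=1 for all i in [0,j).
Scan from step 0:
  step 0: phi=1, psi=0 -> continue
  step 1: psi=1 and phi held for [0,1) -> witness found
Witness step = 1

1


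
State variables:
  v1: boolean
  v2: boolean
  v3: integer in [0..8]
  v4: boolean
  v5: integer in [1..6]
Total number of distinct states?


State space = product of domain sizes of all variables.
Domain sizes:
  v1 (boolean): 2
  v2 (boolean): 2
  v3 (integer in [0..8]): 9
  v4 (boolean): 2
  v5 (integer in [1..6]): 6
Product = 2 * 2 * 9 * 2 * 6 = 432

432


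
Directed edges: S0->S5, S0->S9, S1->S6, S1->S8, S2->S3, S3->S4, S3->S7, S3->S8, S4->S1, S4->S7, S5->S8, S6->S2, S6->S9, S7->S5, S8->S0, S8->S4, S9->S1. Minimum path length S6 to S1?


BFS layer-by-layer from S6:
  dist 0: {S6}
  dist 1: {S2, S9}
  dist 2: {S1, S3}
  -> S1 reached at distance 2
Shortest path length = 2

2


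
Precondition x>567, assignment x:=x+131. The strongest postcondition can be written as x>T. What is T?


Formula: sp(P, x:=E) = exists old_x. (x = E[old_x/x]) AND P[old_x/x] (old_x is the value of x before the assignment; eliminate old_x by solving x = E[old_x/x] for old_x)
Step 1: Precondition P: x>567, i.e. old_x > 567
Step 2: Assignment gives x = old_x + 131, so old_x = x - 131
Step 3: Substitute into P: x - 131 > 567
Step 4: Simplify: x > 567+131 = 698

698


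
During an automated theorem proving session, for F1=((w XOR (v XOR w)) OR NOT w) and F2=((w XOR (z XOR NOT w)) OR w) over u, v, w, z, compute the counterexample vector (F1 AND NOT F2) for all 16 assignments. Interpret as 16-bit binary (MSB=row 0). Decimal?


F1 = ((w XOR (v XOR w)) OR NOT w)
F2 = ((w XOR (z XOR NOT w)) OR w)
Counterexample to F1=>F2 is where F1=1 and F2=0.
Evaluate each row (bits = u,v,w,z, MSB first):
  row 0 [0000]: F1=1 F2=1 -> F1&~F2 -> 0
  row 1 [0001]: F1=1 F2=0 -> F1&~F2 -> 1
  row 2 [0010]: F1=0 F2=1 -> F1&~F2 -> 0
  row 3 [0011]: F1=0 F2=1 -> F1&~F2 -> 0
  row 4 [0100]: F1=1 F2=1 -> F1&~F2 -> 0
  row 5 [0101]: F1=1 F2=0 -> F1&~F2 -> 1
  row 6 [0110]: F1=1 F2=1 -> F1&~F2 -> 0
  row 7 [0111]: F1=1 F2=1 -> F1&~F2 -> 0
  row 8 [1000]: F1=1 F2=1 -> F1&~F2 -> 0
  row 9 [1001]: F1=1 F2=0 -> F1&~F2 -> 1
  row 10 [1010]: F1=0 F2=1 -> F1&~F2 -> 0
  row 11 [1011]: F1=0 F2=1 -> F1&~F2 -> 0
  row 12 [1100]: F1=1 F2=1 -> F1&~F2 -> 0
  row 13 [1101]: F1=1 F2=0 -> F1&~F2 -> 1
  row 14 [1110]: F1=1 F2=1 -> F1&~F2 -> 0
  row 15 [1111]: F1=1 F2=1 -> F1&~F2 -> 0
Full result column, 4 rows per line (u,v fixed per line; w,z runs 00..11 left to right):
  rows 0-3 [u,v=00]: 0100  = hex 4
  rows 4-7 [u,v=01]: 0100  = hex 4
  rows 8-11 [u,v=10]: 0100  = hex 4
  rows 12-15 [u,v=11]: 0100  = hex 4
Counterexample vector (row 0 .. row 15) = 0100010001000100
Output column grouped in 4s = 0100 0100 0100 0100 = 0x4444
Convert to decimal digit by digit (value = value*16 + digit):
  4 -> 4
  4*16 + 4 = 68
  68*16 + 4 = 1092
  1092*16 + 4 = 17476
Decimal = 17476

17476


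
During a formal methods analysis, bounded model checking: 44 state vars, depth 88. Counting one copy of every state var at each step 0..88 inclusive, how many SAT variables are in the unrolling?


BMC unrolls to depth k, creating one copy of each state var for steps 0..k.
Step count = 88 + 1 = 89 (steps 0 through 88)
Vars per step = 44
Total = 44 * 89 = 3916

3916


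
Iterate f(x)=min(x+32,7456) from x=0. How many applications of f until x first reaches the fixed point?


Step 1: x=0, cap=7456, increment=32
Step 2: x grows by 32 each step until capped at 7456; fixed point is x=7456
Step 3: iterations = ceil(7456/32) = 233

233


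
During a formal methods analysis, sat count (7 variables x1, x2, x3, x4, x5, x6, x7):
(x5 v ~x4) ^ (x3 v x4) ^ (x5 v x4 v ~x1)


CNF with 3 clauses over 7 vars (128 assignments).
An assignment satisfies CNF iff every clause has >=1 true literal.
Check each row (bits = x1,x2,x3,x4,x5,x6,x7; clause T/F shown):
  row 0 [0000000]: clauses=TFT -> 0
  row 1 [0000001]: clauses=TFT -> 0
  row 2 [0000010]: clauses=TFT -> 0
  row 3 [0000011]: clauses=TFT -> 0
  row 4 [0000100]: clauses=TFT -> 0
  (every remaining row is evaluated the same way; all 128 results are listed next)
Full result column, 8 rows per line (x1,x2,x3,x4 fixed per line; x5,x6,x7 runs 000..111 left to right):
  rows 0-7 [x1,x2,x3,x4=0000]: 00000000  (ones: 0)
  rows 8-15 [x1,x2,x3,x4=0001]: 00001111  (ones: 4)
  rows 16-23 [x1,x2,x3,x4=0010]: 11111111  (ones: 8)
  rows 24-31 [x1,x2,x3,x4=0011]: 00001111  (ones: 4)
  rows 32-39 [x1,x2,x3,x4=0100]: 00000000  (ones: 0)
  rows 40-47 [x1,x2,x3,x4=0101]: 00001111  (ones: 4)
  rows 48-55 [x1,x2,x3,x4=0110]: 11111111  (ones: 8)
  rows 56-63 [x1,x2,x3,x4=0111]: 00001111  (ones: 4)
  rows 64-71 [x1,x2,x3,x4=1000]: 00000000  (ones: 0)
  rows 72-79 [x1,x2,x3,x4=1001]: 00001111  (ones: 4)
  rows 80-87 [x1,x2,x3,x4=1010]: 00001111  (ones: 4)
  rows 88-95 [x1,x2,x3,x4=1011]: 00001111  (ones: 4)
  rows 96-103 [x1,x2,x3,x4=1100]: 00000000  (ones: 0)
  rows 104-111 [x1,x2,x3,x4=1101]: 00001111  (ones: 4)
  rows 112-119 [x1,x2,x3,x4=1110]: 00001111  (ones: 4)
  rows 120-127 [x1,x2,x3,x4=1111]: 00001111  (ones: 4)
Satisfying assignments = 0+4+8+4+0+4+8+4+0+4+4+4+0+4+4+4 = 56

56


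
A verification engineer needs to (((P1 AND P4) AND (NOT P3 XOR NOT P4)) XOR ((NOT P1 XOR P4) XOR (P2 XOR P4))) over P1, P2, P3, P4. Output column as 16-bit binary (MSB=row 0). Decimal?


Formula: (((P1 AND P4) AND (NOT P3 XOR NOT P4)) XOR ((NOT P1 XOR P4) XOR (P2 XOR P4))) over P1, P2, P3, P4 (16 rows)
Evaluate each row (bits = P1,P2,P3,P4, MSB first):
  row 0 [0000]: (((0 AND 0) AND (NOT 0 XOR NOT 0)) XOR ((NOT 0 XOR 0) XOR (0 XOR 0))) -> 1
  row 1 [0001]: (((0 AND 1) AND (NOT 0 XOR NOT 1)) XOR ((NOT 0 XOR 1) XOR (0 XOR 1))) -> 1
  row 2 [0010]: (((0 AND 0) AND (NOT 1 XOR NOT 0)) XOR ((NOT 0 XOR 0) XOR (0 XOR 0))) -> 1
  row 3 [0011]: (((0 AND 1) AND (NOT 1 XOR NOT 1)) XOR ((NOT 0 XOR 1) XOR (0 XOR 1))) -> 1
  row 4 [0100]: (((0 AND 0) AND (NOT 0 XOR NOT 0)) XOR ((NOT 0 XOR 0) XOR (1 XOR 0))) -> 0
  row 5 [0101]: (((0 AND 1) AND (NOT 0 XOR NOT 1)) XOR ((NOT 0 XOR 1) XOR (1 XOR 1))) -> 0
  row 6 [0110]: (((0 AND 0) AND (NOT 1 XOR NOT 0)) XOR ((NOT 0 XOR 0) XOR (1 XOR 0))) -> 0
  row 7 [0111]: (((0 AND 1) AND (NOT 1 XOR NOT 1)) XOR ((NOT 0 XOR 1) XOR (1 XOR 1))) -> 0
  row 8 [1000]: (((1 AND 0) AND (NOT 0 XOR NOT 0)) XOR ((NOT 1 XOR 0) XOR (0 XOR 0))) -> 0
  row 9 [1001]: (((1 AND 1) AND (NOT 0 XOR NOT 1)) XOR ((NOT 1 XOR 1) XOR (0 XOR 1))) -> 1
  row 10 [1010]: (((1 AND 0) AND (NOT 1 XOR NOT 0)) XOR ((NOT 1 XOR 0) XOR (0 XOR 0))) -> 0
  row 11 [1011]: (((1 AND 1) AND (NOT 1 XOR NOT 1)) XOR ((NOT 1 XOR 1) XOR (0 XOR 1))) -> 0
  row 12 [1100]: (((1 AND 0) AND (NOT 0 XOR NOT 0)) XOR ((NOT 1 XOR 0) XOR (1 XOR 0))) -> 1
  row 13 [1101]: (((1 AND 1) AND (NOT 0 XOR NOT 1)) XOR ((NOT 1 XOR 1) XOR (1 XOR 1))) -> 0
  row 14 [1110]: (((1 AND 0) AND (NOT 1 XOR NOT 0)) XOR ((NOT 1 XOR 0) XOR (1 XOR 0))) -> 1
  row 15 [1111]: (((1 AND 1) AND (NOT 1 XOR NOT 1)) XOR ((NOT 1 XOR 1) XOR (1 XOR 1))) -> 1
Full result column, 4 rows per line (P1,P2 fixed per line; P3,P4 runs 00..11 left to right):
  rows 0-3 [P1,P2=00]: 1111  = hex F
  rows 4-7 [P1,P2=01]: 0000  = hex 0
  rows 8-11 [P1,P2=10]: 0100  = hex 4
  rows 12-15 [P1,P2=11]: 1011  = hex B
Output column (row 0 .. row 15) = 1111000001001011
Output column grouped in 4s = 1111 0000 0100 1011 = 0xF04B
Convert to decimal digit by digit (value = value*16 + digit):
  F -> 15
  15*16 + 0 = 240
  240*16 + 4 = 3844
  3844*16 + 11 (B) = 61515
Decimal = 61515

61515


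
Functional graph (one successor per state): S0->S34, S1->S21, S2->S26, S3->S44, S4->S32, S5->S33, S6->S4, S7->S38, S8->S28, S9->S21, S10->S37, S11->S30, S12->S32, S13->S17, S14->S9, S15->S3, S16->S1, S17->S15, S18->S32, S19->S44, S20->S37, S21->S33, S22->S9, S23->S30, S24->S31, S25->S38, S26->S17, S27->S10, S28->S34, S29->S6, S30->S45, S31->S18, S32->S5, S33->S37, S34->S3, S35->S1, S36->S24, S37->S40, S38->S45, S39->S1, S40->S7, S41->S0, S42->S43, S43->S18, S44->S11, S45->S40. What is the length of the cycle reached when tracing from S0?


Trace from S0 until a state repeats:
  S0 -> S34 -> S3 -> S44 -> S11 -> S30 -> S45 -> S40 -> S7 -> S38 -> S45
S45 first seen at step 6, revisited at step 10.
Cycle length = 10 - 6 = 4

4


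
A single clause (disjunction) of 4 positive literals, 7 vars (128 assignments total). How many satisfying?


Step 1: Total=2^7=128
Step 2: Unsat when all 4 false: 2^3=8
Step 3: Sat=128-8=120

120


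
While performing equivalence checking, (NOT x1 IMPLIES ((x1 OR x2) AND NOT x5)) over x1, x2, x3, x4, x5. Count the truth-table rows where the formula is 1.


Formula: (NOT x1 IMPLIES ((x1 OR x2) AND NOT x5)) over 5 vars (32 rows)
Evaluate each row (x1, x2, x3, x4, x5 as bits, MSB first):
  row 0 [00000]: (NOT 0 IMPLIES ((0 OR 0) AND NOT 0)) -> 0
  row 1 [00001]: (NOT 0 IMPLIES ((0 OR 0) AND NOT 1)) -> 0
  row 2 [00010]: (NOT 0 IMPLIES ((0 OR 0) AND NOT 0)) -> 0
  row 3 [00011]: (NOT 0 IMPLIES ((0 OR 0) AND NOT 1)) -> 0
  row 4 [00100]: (NOT 0 IMPLIES ((0 OR 0) AND NOT 0)) -> 0
  row 5 [00101]: (NOT 0 IMPLIES ((0 OR 0) AND NOT 1)) -> 0
  row 6 [00110]: (NOT 0 IMPLIES ((0 OR 0) AND NOT 0)) -> 0
  row 7 [00111]: (NOT 0 IMPLIES ((0 OR 0) AND NOT 1)) -> 0
  row 8 [01000]: (NOT 0 IMPLIES ((0 OR 1) AND NOT 0)) -> 1
  row 9 [01001]: (NOT 0 IMPLIES ((0 OR 1) AND NOT 1)) -> 0
  row 10 [01010]: (NOT 0 IMPLIES ((0 OR 1) AND NOT 0)) -> 1
  row 11 [01011]: (NOT 0 IMPLIES ((0 OR 1) AND NOT 1)) -> 0
  row 12 [01100]: (NOT 0 IMPLIES ((0 OR 1) AND NOT 0)) -> 1
  row 13 [01101]: (NOT 0 IMPLIES ((0 OR 1) AND NOT 1)) -> 0
  row 14 [01110]: (NOT 0 IMPLIES ((0 OR 1) AND NOT 0)) -> 1
  row 15 [01111]: (NOT 0 IMPLIES ((0 OR 1) AND NOT 1)) -> 0
  row 16 [10000]: (NOT 1 IMPLIES ((1 OR 0) AND NOT 0)) -> 1
  row 17 [10001]: (NOT 1 IMPLIES ((1 OR 0) AND NOT 1)) -> 1
  row 18 [10010]: (NOT 1 IMPLIES ((1 OR 0) AND NOT 0)) -> 1
  row 19 [10011]: (NOT 1 IMPLIES ((1 OR 0) AND NOT 1)) -> 1
  row 20 [10100]: (NOT 1 IMPLIES ((1 OR 0) AND NOT 0)) -> 1
  row 21 [10101]: (NOT 1 IMPLIES ((1 OR 0) AND NOT 1)) -> 1
  row 22 [10110]: (NOT 1 IMPLIES ((1 OR 0) AND NOT 0)) -> 1
  row 23 [10111]: (NOT 1 IMPLIES ((1 OR 0) AND NOT 1)) -> 1
  row 24 [11000]: (NOT 1 IMPLIES ((1 OR 1) AND NOT 0)) -> 1
  row 25 [11001]: (NOT 1 IMPLIES ((1 OR 1) AND NOT 1)) -> 1
  row 26 [11010]: (NOT 1 IMPLIES ((1 OR 1) AND NOT 0)) -> 1
  row 27 [11011]: (NOT 1 IMPLIES ((1 OR 1) AND NOT 1)) -> 1
  row 28 [11100]: (NOT 1 IMPLIES ((1 OR 1) AND NOT 0)) -> 1
  row 29 [11101]: (NOT 1 IMPLIES ((1 OR 1) AND NOT 1)) -> 1
  row 30 [11110]: (NOT 1 IMPLIES ((1 OR 1) AND NOT 0)) -> 1
  row 31 [11111]: (NOT 1 IMPLIES ((1 OR 1) AND NOT 1)) -> 1
Full result column, 8 rows per line (x1,x2 fixed per line; x3,x4,x5 runs 000..111 left to right):
  rows 0-7 [x1,x2=00]: 00000000  (ones: 0)
  rows 8-15 [x1,x2=01]: 10101010  (ones: 4)
  rows 16-23 [x1,x2=10]: 11111111  (ones: 8)
  rows 24-31 [x1,x2=11]: 11111111  (ones: 8)
Count of 1-rows = 0+4+8+8 = 20

20


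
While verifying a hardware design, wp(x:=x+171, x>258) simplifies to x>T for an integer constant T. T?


Formula: wp(x:=E, P) = P[E/x] (substitute E for x in postcondition)
Step 1: Postcondition: x>258
Step 2: Substitute x+171 for x: x+171>258
Step 3: Solve for x: x > 258-171 = 87

87


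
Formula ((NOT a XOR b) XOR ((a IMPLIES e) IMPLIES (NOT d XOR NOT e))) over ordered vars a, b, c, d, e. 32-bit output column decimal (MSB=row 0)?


Formula: ((NOT a XOR b) XOR ((a IMPLIES e) IMPLIES (NOT d XOR NOT e))) over a, b, c, d, e (32 rows)
Evaluate each row (bits = a,b,c,d,e, MSB first):
  row 0 [00000]: ((NOT 0 XOR 0) XOR ((0 IMPLIES 0) IMPLIES (NOT 0 XOR NOT 0))) -> 1
  row 1 [00001]: ((NOT 0 XOR 0) XOR ((0 IMPLIES 1) IMPLIES (NOT 0 XOR NOT 1))) -> 0
  row 2 [00010]: ((NOT 0 XOR 0) XOR ((0 IMPLIES 0) IMPLIES (NOT 1 XOR NOT 0))) -> 0
  row 3 [00011]: ((NOT 0 XOR 0) XOR ((0 IMPLIES 1) IMPLIES (NOT 1 XOR NOT 1))) -> 1
  row 4 [00100]: ((NOT 0 XOR 0) XOR ((0 IMPLIES 0) IMPLIES (NOT 0 XOR NOT 0))) -> 1
  row 5 [00101]: ((NOT 0 XOR 0) XOR ((0 IMPLIES 1) IMPLIES (NOT 0 XOR NOT 1))) -> 0
  row 6 [00110]: ((NOT 0 XOR 0) XOR ((0 IMPLIES 0) IMPLIES (NOT 1 XOR NOT 0))) -> 0
  row 7 [00111]: ((NOT 0 XOR 0) XOR ((0 IMPLIES 1) IMPLIES (NOT 1 XOR NOT 1))) -> 1
  row 8 [01000]: ((NOT 0 XOR 1) XOR ((0 IMPLIES 0) IMPLIES (NOT 0 XOR NOT 0))) -> 0
  row 9 [01001]: ((NOT 0 XOR 1) XOR ((0 IMPLIES 1) IMPLIES (NOT 0 XOR NOT 1))) -> 1
  row 10 [01010]: ((NOT 0 XOR 1) XOR ((0 IMPLIES 0) IMPLIES (NOT 1 XOR NOT 0))) -> 1
  row 11 [01011]: ((NOT 0 XOR 1) XOR ((0 IMPLIES 1) IMPLIES (NOT 1 XOR NOT 1))) -> 0
  row 12 [01100]: ((NOT 0 XOR 1) XOR ((0 IMPLIES 0) IMPLIES (NOT 0 XOR NOT 0))) -> 0
  row 13 [01101]: ((NOT 0 XOR 1) XOR ((0 IMPLIES 1) IMPLIES (NOT 0 XOR NOT 1))) -> 1
  row 14 [01110]: ((NOT 0 XOR 1) XOR ((0 IMPLIES 0) IMPLIES (NOT 1 XOR NOT 0))) -> 1
  row 15 [01111]: ((NOT 0 XOR 1) XOR ((0 IMPLIES 1) IMPLIES (NOT 1 XOR NOT 1))) -> 0
  row 16 [10000]: ((NOT 1 XOR 0) XOR ((1 IMPLIES 0) IMPLIES (NOT 0 XOR NOT 0))) -> 1
  row 17 [10001]: ((NOT 1 XOR 0) XOR ((1 IMPLIES 1) IMPLIES (NOT 0 XOR NOT 1))) -> 1
  row 18 [10010]: ((NOT 1 XOR 0) XOR ((1 IMPLIES 0) IMPLIES (NOT 1 XOR NOT 0))) -> 1
  row 19 [10011]: ((NOT 1 XOR 0) XOR ((1 IMPLIES 1) IMPLIES (NOT 1 XOR NOT 1))) -> 0
  row 20 [10100]: ((NOT 1 XOR 0) XOR ((1 IMPLIES 0) IMPLIES (NOT 0 XOR NOT 0))) -> 1
  row 21 [10101]: ((NOT 1 XOR 0) XOR ((1 IMPLIES 1) IMPLIES (NOT 0 XOR NOT 1))) -> 1
  row 22 [10110]: ((NOT 1 XOR 0) XOR ((1 IMPLIES 0) IMPLIES (NOT 1 XOR NOT 0))) -> 1
  row 23 [10111]: ((NOT 1 XOR 0) XOR ((1 IMPLIES 1) IMPLIES (NOT 1 XOR NOT 1))) -> 0
  row 24 [11000]: ((NOT 1 XOR 1) XOR ((1 IMPLIES 0) IMPLIES (NOT 0 XOR NOT 0))) -> 0
  row 25 [11001]: ((NOT 1 XOR 1) XOR ((1 IMPLIES 1) IMPLIES (NOT 0 XOR NOT 1))) -> 0
  row 26 [11010]: ((NOT 1 XOR 1) XOR ((1 IMPLIES 0) IMPLIES (NOT 1 XOR NOT 0))) -> 0
  row 27 [11011]: ((NOT 1 XOR 1) XOR ((1 IMPLIES 1) IMPLIES (NOT 1 XOR NOT 1))) -> 1
  row 28 [11100]: ((NOT 1 XOR 1) XOR ((1 IMPLIES 0) IMPLIES (NOT 0 XOR NOT 0))) -> 0
  row 29 [11101]: ((NOT 1 XOR 1) XOR ((1 IMPLIES 1) IMPLIES (NOT 0 XOR NOT 1))) -> 0
  row 30 [11110]: ((NOT 1 XOR 1) XOR ((1 IMPLIES 0) IMPLIES (NOT 1 XOR NOT 0))) -> 0
  row 31 [11111]: ((NOT 1 XOR 1) XOR ((1 IMPLIES 1) IMPLIES (NOT 1 XOR NOT 1))) -> 1
Full result column, 4 rows per line (a,b,c fixed per line; d,e runs 00..11 left to right):
  rows 0-3 [a,b,c=000]: 1001  = hex 9
  rows 4-7 [a,b,c=001]: 1001  = hex 9
  rows 8-11 [a,b,c=010]: 0110  = hex 6
  rows 12-15 [a,b,c=011]: 0110  = hex 6
  rows 16-19 [a,b,c=100]: 1110  = hex E
  rows 20-23 [a,b,c=101]: 1110  = hex E
  rows 24-27 [a,b,c=110]: 0001  = hex 1
  rows 28-31 [a,b,c=111]: 0001  = hex 1
Output column (row 0 .. row 31) = 10011001011001101110111000010001
Output column grouped in 4s = 1001 1001 0110 0110 1110 1110 0001 0001 = 0x9966EE11
Convert to decimal digit by digit (value = value*16 + digit):
  9 -> 9
  9*16 + 9 = 153
  153*16 + 6 = 2454
  2454*16 + 6 = 39270
  39270*16 + 14 (E) = 628334
  628334*16 + 14 (E) = 10053358
  10053358*16 + 1 = 160853729
  160853729*16 + 1 = 2573659665
Decimal = 2573659665

2573659665


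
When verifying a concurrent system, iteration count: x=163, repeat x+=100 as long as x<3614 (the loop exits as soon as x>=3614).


Step 1: x goes from 163 toward 3614 by 100; the body runs while x<3614, so iterations = ceil((bound-start)/step)
Step 2: Distance=3451
Step 3: ceil(3451/100)=35

35


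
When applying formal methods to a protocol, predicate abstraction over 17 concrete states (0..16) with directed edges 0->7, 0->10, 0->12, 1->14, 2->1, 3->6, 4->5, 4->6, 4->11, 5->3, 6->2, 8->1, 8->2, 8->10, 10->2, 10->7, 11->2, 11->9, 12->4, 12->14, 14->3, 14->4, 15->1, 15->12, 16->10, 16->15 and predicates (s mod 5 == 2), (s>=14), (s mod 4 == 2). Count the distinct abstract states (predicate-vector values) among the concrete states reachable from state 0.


BFS from 0:
Concrete reachable: {0, 1, 2, 3, 4, 5, 6, 7, 9, 10, 11, 12, 14}
Abstract via predicates (s mod 5 == 2), (s>=14), (s mod 4 == 2):
  (0,0,0) <- {0, 1, 3, 4, 5, 9, 11}
  (0,0,1) <- {6, 10}
  (0,1,1) <- {14}
  (1,0,0) <- {7, 12}
  (1,0,1) <- {2}
Distinct abstract states = 5

5


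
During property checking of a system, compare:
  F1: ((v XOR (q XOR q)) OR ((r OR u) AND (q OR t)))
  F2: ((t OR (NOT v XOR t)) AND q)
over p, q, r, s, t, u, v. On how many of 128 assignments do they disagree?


F1 = ((v XOR (q XOR q)) OR ((r OR u) AND (q OR t)))
F2 = ((t OR (NOT v XOR t)) AND q)
Evaluate both on each of 128 rows (bits = p,q,r,s,t,u,v):
  row 0 [0000000]: F1=0 F2=0 -> 0
  row 1 [0000001]: F1=1 F2=0 (differ) -> 1
  row 2 [0000010]: F1=0 F2=0 -> 0
  row 3 [0000011]: F1=1 F2=0 (differ) -> 1
  row 4 [0000100]: F1=0 F2=0 -> 0
  (every remaining row is evaluated the same way; all 128 results are listed next)
Full result column, 8 rows per line (p,q,r,s fixed per line; t,u,v runs 000..111 left to right):
  rows 0-7 [p,q,r,s=0000]: 01010111  (ones: 5)
  rows 8-15 [p,q,r,s=0001]: 01010111  (ones: 5)
  rows 16-23 [p,q,r,s=0010]: 01011111  (ones: 6)
  rows 24-31 [p,q,r,s=0011]: 01011111  (ones: 6)
  rows 32-39 [p,q,r,s=0100]: 11011000  (ones: 4)
  rows 40-47 [p,q,r,s=0101]: 11011000  (ones: 4)
  rows 48-55 [p,q,r,s=0110]: 01010000  (ones: 2)
  rows 56-63 [p,q,r,s=0111]: 01010000  (ones: 2)
  rows 64-71 [p,q,r,s=1000]: 01010111  (ones: 5)
  rows 72-79 [p,q,r,s=1001]: 01010111  (ones: 5)
  rows 80-87 [p,q,r,s=1010]: 01011111  (ones: 6)
  rows 88-95 [p,q,r,s=1011]: 01011111  (ones: 6)
  rows 96-103 [p,q,r,s=1100]: 11011000  (ones: 4)
  rows 104-111 [p,q,r,s=1101]: 11011000  (ones: 4)
  rows 112-119 [p,q,r,s=1110]: 01010000  (ones: 2)
  rows 120-127 [p,q,r,s=1111]: 01010000  (ones: 2)
Disagreements = 5+5+6+6+4+4+2+2+5+5+6+6+4+4+2+2 = 68

68


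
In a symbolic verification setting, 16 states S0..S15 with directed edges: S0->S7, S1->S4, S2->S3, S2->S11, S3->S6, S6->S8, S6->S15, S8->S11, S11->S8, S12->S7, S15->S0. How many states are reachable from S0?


BFS from S0:
  layer 0: {S0}
  layer 1: {S7}
Reachable set: {S0, S7}
Count = 2

2


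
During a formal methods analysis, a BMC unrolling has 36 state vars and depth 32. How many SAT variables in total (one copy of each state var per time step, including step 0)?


BMC unrolls to depth k, creating one copy of each state var for steps 0..k.
Step count = 32 + 1 = 33 (steps 0 through 32)
Vars per step = 36
Total = 36 * 33 = 1188

1188


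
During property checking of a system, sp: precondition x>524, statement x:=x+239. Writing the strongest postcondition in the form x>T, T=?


Formula: sp(P, x:=E) = exists old_x. (x = E[old_x/x]) AND P[old_x/x] (old_x is the value of x before the assignment; eliminate old_x by solving x = E[old_x/x] for old_x)
Step 1: Precondition P: x>524, i.e. old_x > 524
Step 2: Assignment gives x = old_x + 239, so old_x = x - 239
Step 3: Substitute into P: x - 239 > 524
Step 4: Simplify: x > 524+239 = 763

763


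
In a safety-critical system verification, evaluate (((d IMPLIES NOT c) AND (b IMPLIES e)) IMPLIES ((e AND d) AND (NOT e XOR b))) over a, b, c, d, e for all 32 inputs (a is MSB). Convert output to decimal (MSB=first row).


Formula: (((d IMPLIES NOT c) AND (b IMPLIES e)) IMPLIES ((e AND d) AND (NOT e XOR b))) over a, b, c, d, e (32 rows)
Evaluate each row (bits = a,b,c,d,e, MSB first):
  row 0 [00000]: (((0 IMPLIES NOT 0) AND (0 IMPLIES 0)) IMPLIES ((0 AND 0) AND (NOT 0 XOR 0))) -> 0
  row 1 [00001]: (((0 IMPLIES NOT 0) AND (0 IMPLIES 1)) IMPLIES ((1 AND 0) AND (NOT 1 XOR 0))) -> 0
  row 2 [00010]: (((1 IMPLIES NOT 0) AND (0 IMPLIES 0)) IMPLIES ((0 AND 1) AND (NOT 0 XOR 0))) -> 0
  row 3 [00011]: (((1 IMPLIES NOT 0) AND (0 IMPLIES 1)) IMPLIES ((1 AND 1) AND (NOT 1 XOR 0))) -> 0
  row 4 [00100]: (((0 IMPLIES NOT 1) AND (0 IMPLIES 0)) IMPLIES ((0 AND 0) AND (NOT 0 XOR 0))) -> 0
  row 5 [00101]: (((0 IMPLIES NOT 1) AND (0 IMPLIES 1)) IMPLIES ((1 AND 0) AND (NOT 1 XOR 0))) -> 0
  row 6 [00110]: (((1 IMPLIES NOT 1) AND (0 IMPLIES 0)) IMPLIES ((0 AND 1) AND (NOT 0 XOR 0))) -> 1
  row 7 [00111]: (((1 IMPLIES NOT 1) AND (0 IMPLIES 1)) IMPLIES ((1 AND 1) AND (NOT 1 XOR 0))) -> 1
  row 8 [01000]: (((0 IMPLIES NOT 0) AND (1 IMPLIES 0)) IMPLIES ((0 AND 0) AND (NOT 0 XOR 1))) -> 1
  row 9 [01001]: (((0 IMPLIES NOT 0) AND (1 IMPLIES 1)) IMPLIES ((1 AND 0) AND (NOT 1 XOR 1))) -> 0
  row 10 [01010]: (((1 IMPLIES NOT 0) AND (1 IMPLIES 0)) IMPLIES ((0 AND 1) AND (NOT 0 XOR 1))) -> 1
  row 11 [01011]: (((1 IMPLIES NOT 0) AND (1 IMPLIES 1)) IMPLIES ((1 AND 1) AND (NOT 1 XOR 1))) -> 1
  row 12 [01100]: (((0 IMPLIES NOT 1) AND (1 IMPLIES 0)) IMPLIES ((0 AND 0) AND (NOT 0 XOR 1))) -> 1
  row 13 [01101]: (((0 IMPLIES NOT 1) AND (1 IMPLIES 1)) IMPLIES ((1 AND 0) AND (NOT 1 XOR 1))) -> 0
  row 14 [01110]: (((1 IMPLIES NOT 1) AND (1 IMPLIES 0)) IMPLIES ((0 AND 1) AND (NOT 0 XOR 1))) -> 1
  row 15 [01111]: (((1 IMPLIES NOT 1) AND (1 IMPLIES 1)) IMPLIES ((1 AND 1) AND (NOT 1 XOR 1))) -> 1
  row 16 [10000]: (((0 IMPLIES NOT 0) AND (0 IMPLIES 0)) IMPLIES ((0 AND 0) AND (NOT 0 XOR 0))) -> 0
  row 17 [10001]: (((0 IMPLIES NOT 0) AND (0 IMPLIES 1)) IMPLIES ((1 AND 0) AND (NOT 1 XOR 0))) -> 0
  row 18 [10010]: (((1 IMPLIES NOT 0) AND (0 IMPLIES 0)) IMPLIES ((0 AND 1) AND (NOT 0 XOR 0))) -> 0
  row 19 [10011]: (((1 IMPLIES NOT 0) AND (0 IMPLIES 1)) IMPLIES ((1 AND 1) AND (NOT 1 XOR 0))) -> 0
  row 20 [10100]: (((0 IMPLIES NOT 1) AND (0 IMPLIES 0)) IMPLIES ((0 AND 0) AND (NOT 0 XOR 0))) -> 0
  row 21 [10101]: (((0 IMPLIES NOT 1) AND (0 IMPLIES 1)) IMPLIES ((1 AND 0) AND (NOT 1 XOR 0))) -> 0
  row 22 [10110]: (((1 IMPLIES NOT 1) AND (0 IMPLIES 0)) IMPLIES ((0 AND 1) AND (NOT 0 XOR 0))) -> 1
  row 23 [10111]: (((1 IMPLIES NOT 1) AND (0 IMPLIES 1)) IMPLIES ((1 AND 1) AND (NOT 1 XOR 0))) -> 1
  row 24 [11000]: (((0 IMPLIES NOT 0) AND (1 IMPLIES 0)) IMPLIES ((0 AND 0) AND (NOT 0 XOR 1))) -> 1
  row 25 [11001]: (((0 IMPLIES NOT 0) AND (1 IMPLIES 1)) IMPLIES ((1 AND 0) AND (NOT 1 XOR 1))) -> 0
  row 26 [11010]: (((1 IMPLIES NOT 0) AND (1 IMPLIES 0)) IMPLIES ((0 AND 1) AND (NOT 0 XOR 1))) -> 1
  row 27 [11011]: (((1 IMPLIES NOT 0) AND (1 IMPLIES 1)) IMPLIES ((1 AND 1) AND (NOT 1 XOR 1))) -> 1
  row 28 [11100]: (((0 IMPLIES NOT 1) AND (1 IMPLIES 0)) IMPLIES ((0 AND 0) AND (NOT 0 XOR 1))) -> 1
  row 29 [11101]: (((0 IMPLIES NOT 1) AND (1 IMPLIES 1)) IMPLIES ((1 AND 0) AND (NOT 1 XOR 1))) -> 0
  row 30 [11110]: (((1 IMPLIES NOT 1) AND (1 IMPLIES 0)) IMPLIES ((0 AND 1) AND (NOT 0 XOR 1))) -> 1
  row 31 [11111]: (((1 IMPLIES NOT 1) AND (1 IMPLIES 1)) IMPLIES ((1 AND 1) AND (NOT 1 XOR 1))) -> 1
Full result column, 4 rows per line (a,b,c fixed per line; d,e runs 00..11 left to right):
  rows 0-3 [a,b,c=000]: 0000  = hex 0
  rows 4-7 [a,b,c=001]: 0011  = hex 3
  rows 8-11 [a,b,c=010]: 1011  = hex B
  rows 12-15 [a,b,c=011]: 1011  = hex B
  rows 16-19 [a,b,c=100]: 0000  = hex 0
  rows 20-23 [a,b,c=101]: 0011  = hex 3
  rows 24-27 [a,b,c=110]: 1011  = hex B
  rows 28-31 [a,b,c=111]: 1011  = hex B
Output column (row 0 .. row 31) = 00000011101110110000001110111011
Output column grouped in 4s = 0000 0011 1011 1011 0000 0011 1011 1011 = 0x03BB03BB
Convert to decimal digit by digit (value = value*16 + digit):
  0 -> 0
  0*16 + 3 = 3
  3*16 + 11 (B) = 59
  59*16 + 11 (B) = 955
  955*16 + 0 = 15280
  15280*16 + 3 = 244483
  244483*16 + 11 (B) = 3911739
  3911739*16 + 11 (B) = 62587835
Decimal = 62587835

62587835


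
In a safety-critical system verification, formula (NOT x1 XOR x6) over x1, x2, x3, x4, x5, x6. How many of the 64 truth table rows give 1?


Formula: (NOT x1 XOR x6) over 6 vars (64 rows)
Evaluate each row (x1, x2, x3, x4, x5, x6 as bits, MSB first):
  row 0 [000000]: (NOT 0 XOR 0) -> 1
  row 1 [000001]: (NOT 0 XOR 1) -> 0
  row 2 [000010]: (NOT 0 XOR 0) -> 1
  row 3 [000011]: (NOT 0 XOR 1) -> 0
  row 4 [000100]: (NOT 0 XOR 0) -> 1
  (every remaining row is evaluated the same way; all 64 results are listed next)
Full result column, 8 rows per line (x1,x2,x3 fixed per line; x4,x5,x6 runs 000..111 left to right):
  rows 0-7 [x1,x2,x3=000]: 10101010  (ones: 4)
  rows 8-15 [x1,x2,x3=001]: 10101010  (ones: 4)
  rows 16-23 [x1,x2,x3=010]: 10101010  (ones: 4)
  rows 24-31 [x1,x2,x3=011]: 10101010  (ones: 4)
  rows 32-39 [x1,x2,x3=100]: 01010101  (ones: 4)
  rows 40-47 [x1,x2,x3=101]: 01010101  (ones: 4)
  rows 48-55 [x1,x2,x3=110]: 01010101  (ones: 4)
  rows 56-63 [x1,x2,x3=111]: 01010101  (ones: 4)
Count of 1-rows = 4+4+4+4+4+4+4+4 = 32

32


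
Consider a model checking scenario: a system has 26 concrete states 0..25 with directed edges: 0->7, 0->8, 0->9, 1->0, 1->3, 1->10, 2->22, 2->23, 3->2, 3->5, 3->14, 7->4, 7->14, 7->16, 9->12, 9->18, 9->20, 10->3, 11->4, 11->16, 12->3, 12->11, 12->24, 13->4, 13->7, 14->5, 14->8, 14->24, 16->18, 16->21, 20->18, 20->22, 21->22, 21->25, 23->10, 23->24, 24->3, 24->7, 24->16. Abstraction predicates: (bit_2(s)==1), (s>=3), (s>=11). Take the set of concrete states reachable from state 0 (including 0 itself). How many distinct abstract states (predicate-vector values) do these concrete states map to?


BFS from 0:
Concrete reachable: {0, 2, 3, 4, 5, 7, 8, 9, 10, 11, 12, 14, 16, 18, 20, 21, 22, 23, 24, 25}
Abstract via predicates (bit_2(s)==1), (s>=3), (s>=11):
  (0,0,0) <- {0, 2}
  (0,1,0) <- {3, 8, 9, 10}
  (0,1,1) <- {11, 16, 18, 24, 25}
  (1,1,0) <- {4, 5, 7}
  (1,1,1) <- {12, 14, 20, 21, 22, 23}
Distinct abstract states = 5

5


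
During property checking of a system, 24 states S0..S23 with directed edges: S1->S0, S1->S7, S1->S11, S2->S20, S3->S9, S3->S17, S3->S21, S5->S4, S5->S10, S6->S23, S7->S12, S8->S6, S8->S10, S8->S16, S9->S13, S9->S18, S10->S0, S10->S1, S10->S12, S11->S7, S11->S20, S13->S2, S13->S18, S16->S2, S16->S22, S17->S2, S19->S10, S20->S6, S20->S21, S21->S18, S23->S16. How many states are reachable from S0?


BFS from S0:
  layer 0: {S0}
Reachable set: {S0}
Count = 1

1


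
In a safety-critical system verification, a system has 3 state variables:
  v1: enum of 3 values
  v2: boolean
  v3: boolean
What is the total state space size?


State space = product of domain sizes of all variables.
Domain sizes:
  v1 (enum of 3 values): 3
  v2 (boolean): 2
  v3 (boolean): 2
Product = 3 * 2 * 2 = 12

12


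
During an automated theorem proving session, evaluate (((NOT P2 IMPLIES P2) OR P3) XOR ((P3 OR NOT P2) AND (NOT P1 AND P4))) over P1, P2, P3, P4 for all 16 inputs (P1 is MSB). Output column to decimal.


Formula: (((NOT P2 IMPLIES P2) OR P3) XOR ((P3 OR NOT P2) AND (NOT P1 AND P4))) over P1, P2, P3, P4 (16 rows)
Evaluate each row (bits = P1,P2,P3,P4, MSB first):
  row 0 [0000]: (((NOT 0 IMPLIES 0) OR 0) XOR ((0 OR NOT 0) AND (NOT 0 AND 0))) -> 0
  row 1 [0001]: (((NOT 0 IMPLIES 0) OR 0) XOR ((0 OR NOT 0) AND (NOT 0 AND 1))) -> 1
  row 2 [0010]: (((NOT 0 IMPLIES 0) OR 1) XOR ((1 OR NOT 0) AND (NOT 0 AND 0))) -> 1
  row 3 [0011]: (((NOT 0 IMPLIES 0) OR 1) XOR ((1 OR NOT 0) AND (NOT 0 AND 1))) -> 0
  row 4 [0100]: (((NOT 1 IMPLIES 1) OR 0) XOR ((0 OR NOT 1) AND (NOT 0 AND 0))) -> 1
  row 5 [0101]: (((NOT 1 IMPLIES 1) OR 0) XOR ((0 OR NOT 1) AND (NOT 0 AND 1))) -> 1
  row 6 [0110]: (((NOT 1 IMPLIES 1) OR 1) XOR ((1 OR NOT 1) AND (NOT 0 AND 0))) -> 1
  row 7 [0111]: (((NOT 1 IMPLIES 1) OR 1) XOR ((1 OR NOT 1) AND (NOT 0 AND 1))) -> 0
  row 8 [1000]: (((NOT 0 IMPLIES 0) OR 0) XOR ((0 OR NOT 0) AND (NOT 1 AND 0))) -> 0
  row 9 [1001]: (((NOT 0 IMPLIES 0) OR 0) XOR ((0 OR NOT 0) AND (NOT 1 AND 1))) -> 0
  row 10 [1010]: (((NOT 0 IMPLIES 0) OR 1) XOR ((1 OR NOT 0) AND (NOT 1 AND 0))) -> 1
  row 11 [1011]: (((NOT 0 IMPLIES 0) OR 1) XOR ((1 OR NOT 0) AND (NOT 1 AND 1))) -> 1
  row 12 [1100]: (((NOT 1 IMPLIES 1) OR 0) XOR ((0 OR NOT 1) AND (NOT 1 AND 0))) -> 1
  row 13 [1101]: (((NOT 1 IMPLIES 1) OR 0) XOR ((0 OR NOT 1) AND (NOT 1 AND 1))) -> 1
  row 14 [1110]: (((NOT 1 IMPLIES 1) OR 1) XOR ((1 OR NOT 1) AND (NOT 1 AND 0))) -> 1
  row 15 [1111]: (((NOT 1 IMPLIES 1) OR 1) XOR ((1 OR NOT 1) AND (NOT 1 AND 1))) -> 1
Full result column, 4 rows per line (P1,P2 fixed per line; P3,P4 runs 00..11 left to right):
  rows 0-3 [P1,P2=00]: 0110  = hex 6
  rows 4-7 [P1,P2=01]: 1110  = hex E
  rows 8-11 [P1,P2=10]: 0011  = hex 3
  rows 12-15 [P1,P2=11]: 1111  = hex F
Output column (row 0 .. row 15) = 0110111000111111
Output column grouped in 4s = 0110 1110 0011 1111 = 0x6E3F
Convert to decimal digit by digit (value = value*16 + digit):
  6 -> 6
  6*16 + 14 (E) = 110
  110*16 + 3 = 1763
  1763*16 + 15 (F) = 28223
Decimal = 28223

28223


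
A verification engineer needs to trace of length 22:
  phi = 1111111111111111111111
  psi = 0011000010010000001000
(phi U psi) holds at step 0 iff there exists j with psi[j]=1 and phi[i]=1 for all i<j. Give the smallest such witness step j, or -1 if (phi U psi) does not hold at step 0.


(phi U psi) at 0: need smallest j with psi[j]=1 and phi[i]=1 for all i in [0,j).
Scan from step 0:
  step 0: phi=1, psi=0 -> continue
  step 1: phi=1, psi=0 -> continue
  step 2: psi=1 and phi held for [0,2) -> witness found
Witness step = 2

2


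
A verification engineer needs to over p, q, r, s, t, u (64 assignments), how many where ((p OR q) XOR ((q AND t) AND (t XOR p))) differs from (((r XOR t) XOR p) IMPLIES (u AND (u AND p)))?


F1 = ((p OR q) XOR ((q AND t) AND (t XOR p)))
F2 = (((r XOR t) XOR p) IMPLIES (u AND (u AND p)))
Evaluate both on each of 64 rows (bits = p,q,r,s,t,u):
  row 0 [000000]: F1=0 F2=1 (differ) -> 1
  row 1 [000001]: F1=0 F2=1 (differ) -> 1
  row 2 [000010]: F1=0 F2=0 -> 0
  row 3 [000011]: F1=0 F2=0 -> 0
  row 4 [000100]: F1=0 F2=1 (differ) -> 1
  (every remaining row is evaluated the same way; all 64 results are listed next)
Full result column, 8 rows per line (p,q,r fixed per line; s,t,u runs 000..111 left to right):
  rows 0-7 [p,q,r=000]: 11001100  (ones: 4)
  rows 8-15 [p,q,r=001]: 00110011  (ones: 4)
  rows 16-23 [p,q,r=010]: 00000000  (ones: 0)
  rows 24-31 [p,q,r=011]: 11111111  (ones: 8)
  rows 32-39 [p,q,r=100]: 10001000  (ones: 2)
  rows 40-47 [p,q,r=101]: 00100010  (ones: 2)
  rows 48-55 [p,q,r=110]: 10001000  (ones: 2)
  rows 56-63 [p,q,r=111]: 00100010  (ones: 2)
Disagreements = 4+4+0+8+2+2+2+2 = 24

24


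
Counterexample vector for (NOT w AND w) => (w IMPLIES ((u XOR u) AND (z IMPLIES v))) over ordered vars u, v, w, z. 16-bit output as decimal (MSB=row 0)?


F1 = (NOT w AND w)
F2 = (w IMPLIES ((u XOR u) AND (z IMPLIES v)))
Counterexample to F1=>F2 is where F1=1 and F2=0.
Evaluate each row (bits = u,v,w,z, MSB first):
  row 0 [0000]: F1=0 F2=1 -> F1&~F2 -> 0
  row 1 [0001]: F1=0 F2=1 -> F1&~F2 -> 0
  row 2 [0010]: F1=0 F2=0 -> F1&~F2 -> 0
  row 3 [0011]: F1=0 F2=0 -> F1&~F2 -> 0
  row 4 [0100]: F1=0 F2=1 -> F1&~F2 -> 0
  row 5 [0101]: F1=0 F2=1 -> F1&~F2 -> 0
  row 6 [0110]: F1=0 F2=0 -> F1&~F2 -> 0
  row 7 [0111]: F1=0 F2=0 -> F1&~F2 -> 0
  row 8 [1000]: F1=0 F2=1 -> F1&~F2 -> 0
  row 9 [1001]: F1=0 F2=1 -> F1&~F2 -> 0
  row 10 [1010]: F1=0 F2=0 -> F1&~F2 -> 0
  row 11 [1011]: F1=0 F2=0 -> F1&~F2 -> 0
  row 12 [1100]: F1=0 F2=1 -> F1&~F2 -> 0
  row 13 [1101]: F1=0 F2=1 -> F1&~F2 -> 0
  row 14 [1110]: F1=0 F2=0 -> F1&~F2 -> 0
  row 15 [1111]: F1=0 F2=0 -> F1&~F2 -> 0
Full result column, 4 rows per line (u,v fixed per line; w,z runs 00..11 left to right):
  rows 0-3 [u,v=00]: 0000  = hex 0
  rows 4-7 [u,v=01]: 0000  = hex 0
  rows 8-11 [u,v=10]: 0000  = hex 0
  rows 12-15 [u,v=11]: 0000  = hex 0
Counterexample vector (row 0 .. row 15) = 0000000000000000
Output column grouped in 4s = 0000 0000 0000 0000 = 0x0000
Convert to decimal digit by digit (value = value*16 + digit):
  0 -> 0
  0*16 + 0 = 0
  0*16 + 0 = 0
  0*16 + 0 = 0
Decimal = 0

0


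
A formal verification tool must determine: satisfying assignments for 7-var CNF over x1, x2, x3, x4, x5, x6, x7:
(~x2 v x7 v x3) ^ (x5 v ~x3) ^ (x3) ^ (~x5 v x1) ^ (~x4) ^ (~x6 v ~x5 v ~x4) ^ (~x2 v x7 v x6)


CNF with 7 clauses over 7 vars (128 assignments).
An assignment satisfies CNF iff every clause has >=1 true literal.
Check each row (bits = x1,x2,x3,x4,x5,x6,x7; clause T/F shown):
  row 0 [0000000]: clauses=TTFTTTT -> 0
  row 1 [0000001]: clauses=TTFTTTT -> 0
  row 2 [0000010]: clauses=TTFTTTT -> 0
  row 3 [0000011]: clauses=TTFTTTT -> 0
  row 4 [0000100]: clauses=TTFFTTT -> 0
  (every remaining row is evaluated the same way; all 128 results are listed next)
Full result column, 8 rows per line (x1,x2,x3,x4 fixed per line; x5,x6,x7 runs 000..111 left to right):
  rows 0-7 [x1,x2,x3,x4=0000]: 00000000  (ones: 0)
  rows 8-15 [x1,x2,x3,x4=0001]: 00000000  (ones: 0)
  rows 16-23 [x1,x2,x3,x4=0010]: 00000000  (ones: 0)
  rows 24-31 [x1,x2,x3,x4=0011]: 00000000  (ones: 0)
  rows 32-39 [x1,x2,x3,x4=0100]: 00000000  (ones: 0)
  rows 40-47 [x1,x2,x3,x4=0101]: 00000000  (ones: 0)
  rows 48-55 [x1,x2,x3,x4=0110]: 00000000  (ones: 0)
  rows 56-63 [x1,x2,x3,x4=0111]: 00000000  (ones: 0)
  rows 64-71 [x1,x2,x3,x4=1000]: 00000000  (ones: 0)
  rows 72-79 [x1,x2,x3,x4=1001]: 00000000  (ones: 0)
  rows 80-87 [x1,x2,x3,x4=1010]: 00001111  (ones: 4)
  rows 88-95 [x1,x2,x3,x4=1011]: 00000000  (ones: 0)
  rows 96-103 [x1,x2,x3,x4=1100]: 00000000  (ones: 0)
  rows 104-111 [x1,x2,x3,x4=1101]: 00000000  (ones: 0)
  rows 112-119 [x1,x2,x3,x4=1110]: 00000111  (ones: 3)
  rows 120-127 [x1,x2,x3,x4=1111]: 00000000  (ones: 0)
Satisfying assignments = 0+0+0+0+0+0+0+0+0+0+4+0+0+0+3+0 = 7

7


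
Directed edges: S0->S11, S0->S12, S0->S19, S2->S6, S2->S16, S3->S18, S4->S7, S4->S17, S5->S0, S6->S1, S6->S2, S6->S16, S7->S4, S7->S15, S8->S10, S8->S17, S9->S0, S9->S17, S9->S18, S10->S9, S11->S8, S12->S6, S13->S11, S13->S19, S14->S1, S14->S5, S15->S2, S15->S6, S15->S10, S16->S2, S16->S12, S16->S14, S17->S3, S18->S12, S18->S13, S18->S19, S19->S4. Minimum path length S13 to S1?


BFS layer-by-layer from S13:
  dist 0: {S13}
  dist 1: {S11, S19}
  dist 2: {S4, S8}
  dist 3: {S7, S10, S17}
  dist 4: {S3, S9, S15}
  dist 5: {S0, S2, S6, S18}
  dist 6: {S1, S12, S16}
  -> S1 reached at distance 6
Shortest path length = 6

6


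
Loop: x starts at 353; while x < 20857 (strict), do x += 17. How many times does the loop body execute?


Step 1: x goes from 353 toward 20857 by 17; the body runs while x<20857, so iterations = ceil((bound-start)/step)
Step 2: Distance=20504
Step 3: ceil(20504/17)=1207

1207


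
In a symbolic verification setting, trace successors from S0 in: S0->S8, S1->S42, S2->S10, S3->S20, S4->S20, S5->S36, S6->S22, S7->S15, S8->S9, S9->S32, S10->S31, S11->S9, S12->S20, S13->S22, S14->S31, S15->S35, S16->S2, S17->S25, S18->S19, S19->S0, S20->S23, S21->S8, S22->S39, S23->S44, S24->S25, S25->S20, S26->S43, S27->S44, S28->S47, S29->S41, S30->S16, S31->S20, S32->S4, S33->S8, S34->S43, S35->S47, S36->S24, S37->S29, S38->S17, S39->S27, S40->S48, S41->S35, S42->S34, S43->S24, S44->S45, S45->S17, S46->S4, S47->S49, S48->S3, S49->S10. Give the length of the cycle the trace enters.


Trace from S0 until a state repeats:
  S0 -> S8 -> S9 -> S32 -> S4 -> S20 -> S23 -> S44 -> S45 -> S17 -> S25 -> S20
S20 first seen at step 5, revisited at step 11.
Cycle length = 11 - 5 = 6

6
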